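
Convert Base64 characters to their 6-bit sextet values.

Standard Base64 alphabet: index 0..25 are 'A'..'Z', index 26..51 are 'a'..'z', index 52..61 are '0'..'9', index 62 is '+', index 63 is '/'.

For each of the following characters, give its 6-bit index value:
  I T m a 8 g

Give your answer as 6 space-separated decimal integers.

Answer: 8 19 38 26 60 32

Derivation:
'I': A..Z range, ord('I') − ord('A') = 8
'T': A..Z range, ord('T') − ord('A') = 19
'm': a..z range, 26 + ord('m') − ord('a') = 38
'a': a..z range, 26 + ord('a') − ord('a') = 26
'8': 0..9 range, 52 + ord('8') − ord('0') = 60
'g': a..z range, 26 + ord('g') − ord('a') = 32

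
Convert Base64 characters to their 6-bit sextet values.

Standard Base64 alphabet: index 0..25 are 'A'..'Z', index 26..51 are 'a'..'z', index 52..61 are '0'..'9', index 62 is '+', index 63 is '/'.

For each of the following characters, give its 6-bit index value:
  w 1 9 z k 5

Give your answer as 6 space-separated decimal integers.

Answer: 48 53 61 51 36 57

Derivation:
'w': a..z range, 26 + ord('w') − ord('a') = 48
'1': 0..9 range, 52 + ord('1') − ord('0') = 53
'9': 0..9 range, 52 + ord('9') − ord('0') = 61
'z': a..z range, 26 + ord('z') − ord('a') = 51
'k': a..z range, 26 + ord('k') − ord('a') = 36
'5': 0..9 range, 52 + ord('5') − ord('0') = 57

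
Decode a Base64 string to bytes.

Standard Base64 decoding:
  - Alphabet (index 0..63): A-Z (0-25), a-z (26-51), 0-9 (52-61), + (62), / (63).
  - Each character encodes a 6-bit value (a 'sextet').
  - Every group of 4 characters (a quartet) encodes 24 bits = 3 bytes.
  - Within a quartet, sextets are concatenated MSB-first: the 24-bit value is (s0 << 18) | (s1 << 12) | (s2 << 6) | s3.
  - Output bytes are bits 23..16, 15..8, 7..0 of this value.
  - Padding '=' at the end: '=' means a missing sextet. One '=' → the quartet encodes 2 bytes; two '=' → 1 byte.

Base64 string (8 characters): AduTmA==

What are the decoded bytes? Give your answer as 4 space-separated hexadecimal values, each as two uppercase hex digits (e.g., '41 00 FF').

Answer: 01 DB 93 98

Derivation:
After char 0 ('A'=0): chars_in_quartet=1 acc=0x0 bytes_emitted=0
After char 1 ('d'=29): chars_in_quartet=2 acc=0x1D bytes_emitted=0
After char 2 ('u'=46): chars_in_quartet=3 acc=0x76E bytes_emitted=0
After char 3 ('T'=19): chars_in_quartet=4 acc=0x1DB93 -> emit 01 DB 93, reset; bytes_emitted=3
After char 4 ('m'=38): chars_in_quartet=1 acc=0x26 bytes_emitted=3
After char 5 ('A'=0): chars_in_quartet=2 acc=0x980 bytes_emitted=3
Padding '==': partial quartet acc=0x980 -> emit 98; bytes_emitted=4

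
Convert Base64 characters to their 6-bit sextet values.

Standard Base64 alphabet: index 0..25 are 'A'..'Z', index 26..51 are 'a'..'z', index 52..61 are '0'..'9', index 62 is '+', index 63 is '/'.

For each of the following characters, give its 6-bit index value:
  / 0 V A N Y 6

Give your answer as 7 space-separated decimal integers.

'/': index 63
'0': 0..9 range, 52 + ord('0') − ord('0') = 52
'V': A..Z range, ord('V') − ord('A') = 21
'A': A..Z range, ord('A') − ord('A') = 0
'N': A..Z range, ord('N') − ord('A') = 13
'Y': A..Z range, ord('Y') − ord('A') = 24
'6': 0..9 range, 52 + ord('6') − ord('0') = 58

Answer: 63 52 21 0 13 24 58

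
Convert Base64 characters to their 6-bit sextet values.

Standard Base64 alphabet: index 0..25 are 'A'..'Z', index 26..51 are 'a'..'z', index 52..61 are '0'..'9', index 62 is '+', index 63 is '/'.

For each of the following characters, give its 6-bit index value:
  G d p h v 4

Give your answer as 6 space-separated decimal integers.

Answer: 6 29 41 33 47 56

Derivation:
'G': A..Z range, ord('G') − ord('A') = 6
'd': a..z range, 26 + ord('d') − ord('a') = 29
'p': a..z range, 26 + ord('p') − ord('a') = 41
'h': a..z range, 26 + ord('h') − ord('a') = 33
'v': a..z range, 26 + ord('v') − ord('a') = 47
'4': 0..9 range, 52 + ord('4') − ord('0') = 56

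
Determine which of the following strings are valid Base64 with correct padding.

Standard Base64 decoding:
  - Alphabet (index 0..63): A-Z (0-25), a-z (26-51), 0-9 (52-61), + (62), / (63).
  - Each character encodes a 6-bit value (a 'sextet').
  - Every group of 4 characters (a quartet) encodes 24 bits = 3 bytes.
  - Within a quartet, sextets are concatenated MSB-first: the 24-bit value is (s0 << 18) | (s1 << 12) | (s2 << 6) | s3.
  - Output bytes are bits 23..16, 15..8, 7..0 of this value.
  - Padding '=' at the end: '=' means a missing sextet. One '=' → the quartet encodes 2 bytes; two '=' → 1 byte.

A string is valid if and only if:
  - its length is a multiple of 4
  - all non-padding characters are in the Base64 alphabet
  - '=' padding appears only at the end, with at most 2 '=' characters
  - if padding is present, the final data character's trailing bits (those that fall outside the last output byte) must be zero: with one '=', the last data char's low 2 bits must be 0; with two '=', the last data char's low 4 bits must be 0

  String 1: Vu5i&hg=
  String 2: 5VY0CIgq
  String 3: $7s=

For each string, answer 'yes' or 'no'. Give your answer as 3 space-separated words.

String 1: 'Vu5i&hg=' → invalid (bad char(s): ['&'])
String 2: '5VY0CIgq' → valid
String 3: '$7s=' → invalid (bad char(s): ['$'])

Answer: no yes no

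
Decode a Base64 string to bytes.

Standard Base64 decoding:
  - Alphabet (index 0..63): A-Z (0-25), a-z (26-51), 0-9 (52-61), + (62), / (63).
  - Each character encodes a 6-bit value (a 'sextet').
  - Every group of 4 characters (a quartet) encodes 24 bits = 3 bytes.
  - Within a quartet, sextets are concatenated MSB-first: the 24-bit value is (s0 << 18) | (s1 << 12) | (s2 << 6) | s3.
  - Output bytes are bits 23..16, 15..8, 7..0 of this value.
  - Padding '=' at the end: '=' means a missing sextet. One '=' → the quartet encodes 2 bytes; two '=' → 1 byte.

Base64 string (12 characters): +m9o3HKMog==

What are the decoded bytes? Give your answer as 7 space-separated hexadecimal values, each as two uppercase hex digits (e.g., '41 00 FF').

Answer: FA 6F 68 DC 72 8C A2

Derivation:
After char 0 ('+'=62): chars_in_quartet=1 acc=0x3E bytes_emitted=0
After char 1 ('m'=38): chars_in_quartet=2 acc=0xFA6 bytes_emitted=0
After char 2 ('9'=61): chars_in_quartet=3 acc=0x3E9BD bytes_emitted=0
After char 3 ('o'=40): chars_in_quartet=4 acc=0xFA6F68 -> emit FA 6F 68, reset; bytes_emitted=3
After char 4 ('3'=55): chars_in_quartet=1 acc=0x37 bytes_emitted=3
After char 5 ('H'=7): chars_in_quartet=2 acc=0xDC7 bytes_emitted=3
After char 6 ('K'=10): chars_in_quartet=3 acc=0x371CA bytes_emitted=3
After char 7 ('M'=12): chars_in_quartet=4 acc=0xDC728C -> emit DC 72 8C, reset; bytes_emitted=6
After char 8 ('o'=40): chars_in_quartet=1 acc=0x28 bytes_emitted=6
After char 9 ('g'=32): chars_in_quartet=2 acc=0xA20 bytes_emitted=6
Padding '==': partial quartet acc=0xA20 -> emit A2; bytes_emitted=7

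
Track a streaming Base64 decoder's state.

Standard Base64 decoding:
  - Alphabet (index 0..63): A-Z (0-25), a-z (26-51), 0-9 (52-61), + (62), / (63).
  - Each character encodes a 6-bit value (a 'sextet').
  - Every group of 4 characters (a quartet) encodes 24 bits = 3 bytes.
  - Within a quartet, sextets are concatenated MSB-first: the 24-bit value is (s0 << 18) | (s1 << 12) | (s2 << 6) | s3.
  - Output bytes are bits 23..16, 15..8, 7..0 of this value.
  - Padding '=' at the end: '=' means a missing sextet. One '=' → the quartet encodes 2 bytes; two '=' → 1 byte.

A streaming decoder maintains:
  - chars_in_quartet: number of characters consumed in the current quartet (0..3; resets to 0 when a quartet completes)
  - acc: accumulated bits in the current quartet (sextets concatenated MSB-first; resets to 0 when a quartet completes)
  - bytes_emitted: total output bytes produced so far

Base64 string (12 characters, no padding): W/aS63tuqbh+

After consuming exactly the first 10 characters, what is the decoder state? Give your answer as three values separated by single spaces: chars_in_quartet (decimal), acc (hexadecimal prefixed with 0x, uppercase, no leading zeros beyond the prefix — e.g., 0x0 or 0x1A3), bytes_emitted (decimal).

Answer: 2 0xA9B 6

Derivation:
After char 0 ('W'=22): chars_in_quartet=1 acc=0x16 bytes_emitted=0
After char 1 ('/'=63): chars_in_quartet=2 acc=0x5BF bytes_emitted=0
After char 2 ('a'=26): chars_in_quartet=3 acc=0x16FDA bytes_emitted=0
After char 3 ('S'=18): chars_in_quartet=4 acc=0x5BF692 -> emit 5B F6 92, reset; bytes_emitted=3
After char 4 ('6'=58): chars_in_quartet=1 acc=0x3A bytes_emitted=3
After char 5 ('3'=55): chars_in_quartet=2 acc=0xEB7 bytes_emitted=3
After char 6 ('t'=45): chars_in_quartet=3 acc=0x3ADED bytes_emitted=3
After char 7 ('u'=46): chars_in_quartet=4 acc=0xEB7B6E -> emit EB 7B 6E, reset; bytes_emitted=6
After char 8 ('q'=42): chars_in_quartet=1 acc=0x2A bytes_emitted=6
After char 9 ('b'=27): chars_in_quartet=2 acc=0xA9B bytes_emitted=6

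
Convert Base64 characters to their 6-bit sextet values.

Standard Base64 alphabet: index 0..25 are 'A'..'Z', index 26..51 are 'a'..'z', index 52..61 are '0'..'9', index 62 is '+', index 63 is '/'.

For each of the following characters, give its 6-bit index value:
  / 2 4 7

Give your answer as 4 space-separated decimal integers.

'/': index 63
'2': 0..9 range, 52 + ord('2') − ord('0') = 54
'4': 0..9 range, 52 + ord('4') − ord('0') = 56
'7': 0..9 range, 52 + ord('7') − ord('0') = 59

Answer: 63 54 56 59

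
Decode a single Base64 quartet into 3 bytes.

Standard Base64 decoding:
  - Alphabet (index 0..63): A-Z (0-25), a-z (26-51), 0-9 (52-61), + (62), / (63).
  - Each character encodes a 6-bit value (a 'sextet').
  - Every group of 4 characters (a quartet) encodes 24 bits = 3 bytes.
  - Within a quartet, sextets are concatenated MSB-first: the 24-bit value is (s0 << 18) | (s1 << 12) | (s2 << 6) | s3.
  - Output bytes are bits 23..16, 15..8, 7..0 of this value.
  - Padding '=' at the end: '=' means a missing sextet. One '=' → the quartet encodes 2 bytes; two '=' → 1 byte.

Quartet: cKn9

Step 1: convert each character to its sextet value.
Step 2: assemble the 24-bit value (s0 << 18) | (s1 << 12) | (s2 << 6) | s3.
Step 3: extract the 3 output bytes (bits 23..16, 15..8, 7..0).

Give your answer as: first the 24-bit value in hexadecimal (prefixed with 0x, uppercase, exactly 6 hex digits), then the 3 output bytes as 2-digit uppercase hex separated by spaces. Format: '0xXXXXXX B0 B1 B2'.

Sextets: c=28, K=10, n=39, 9=61
24-bit: (28<<18) | (10<<12) | (39<<6) | 61
      = 0x700000 | 0x00A000 | 0x0009C0 | 0x00003D
      = 0x70A9FD
Bytes: (v>>16)&0xFF=70, (v>>8)&0xFF=A9, v&0xFF=FD

Answer: 0x70A9FD 70 A9 FD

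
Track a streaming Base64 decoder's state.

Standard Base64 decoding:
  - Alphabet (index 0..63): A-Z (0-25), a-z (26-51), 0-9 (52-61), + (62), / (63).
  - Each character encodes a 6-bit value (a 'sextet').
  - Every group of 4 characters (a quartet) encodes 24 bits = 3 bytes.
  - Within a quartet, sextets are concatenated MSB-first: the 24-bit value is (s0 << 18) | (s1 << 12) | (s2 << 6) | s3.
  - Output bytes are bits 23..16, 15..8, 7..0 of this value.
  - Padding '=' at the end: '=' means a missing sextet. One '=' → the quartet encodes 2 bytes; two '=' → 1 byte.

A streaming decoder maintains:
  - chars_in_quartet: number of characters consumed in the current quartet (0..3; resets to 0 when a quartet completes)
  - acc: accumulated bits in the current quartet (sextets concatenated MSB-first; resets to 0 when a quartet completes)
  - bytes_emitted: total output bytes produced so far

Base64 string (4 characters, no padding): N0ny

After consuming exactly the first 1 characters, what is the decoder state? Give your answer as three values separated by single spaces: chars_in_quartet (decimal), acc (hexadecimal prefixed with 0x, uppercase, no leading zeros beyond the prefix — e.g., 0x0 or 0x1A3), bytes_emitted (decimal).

Answer: 1 0xD 0

Derivation:
After char 0 ('N'=13): chars_in_quartet=1 acc=0xD bytes_emitted=0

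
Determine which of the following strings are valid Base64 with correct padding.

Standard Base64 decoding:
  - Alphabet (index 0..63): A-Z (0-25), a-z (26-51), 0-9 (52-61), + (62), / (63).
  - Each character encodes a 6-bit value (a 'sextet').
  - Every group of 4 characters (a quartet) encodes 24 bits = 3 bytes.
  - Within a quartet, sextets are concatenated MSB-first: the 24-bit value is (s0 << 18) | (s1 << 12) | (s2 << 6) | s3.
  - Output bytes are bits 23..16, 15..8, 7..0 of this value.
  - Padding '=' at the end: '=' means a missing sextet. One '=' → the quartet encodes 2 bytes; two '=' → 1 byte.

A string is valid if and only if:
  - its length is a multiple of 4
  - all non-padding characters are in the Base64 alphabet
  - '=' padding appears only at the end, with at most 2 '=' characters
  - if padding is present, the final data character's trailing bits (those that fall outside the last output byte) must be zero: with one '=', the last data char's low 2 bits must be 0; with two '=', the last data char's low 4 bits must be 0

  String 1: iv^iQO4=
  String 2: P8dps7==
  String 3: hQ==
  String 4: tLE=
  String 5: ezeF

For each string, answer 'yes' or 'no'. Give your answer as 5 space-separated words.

String 1: 'iv^iQO4=' → invalid (bad char(s): ['^'])
String 2: 'P8dps7==' → invalid (bad trailing bits)
String 3: 'hQ==' → valid
String 4: 'tLE=' → valid
String 5: 'ezeF' → valid

Answer: no no yes yes yes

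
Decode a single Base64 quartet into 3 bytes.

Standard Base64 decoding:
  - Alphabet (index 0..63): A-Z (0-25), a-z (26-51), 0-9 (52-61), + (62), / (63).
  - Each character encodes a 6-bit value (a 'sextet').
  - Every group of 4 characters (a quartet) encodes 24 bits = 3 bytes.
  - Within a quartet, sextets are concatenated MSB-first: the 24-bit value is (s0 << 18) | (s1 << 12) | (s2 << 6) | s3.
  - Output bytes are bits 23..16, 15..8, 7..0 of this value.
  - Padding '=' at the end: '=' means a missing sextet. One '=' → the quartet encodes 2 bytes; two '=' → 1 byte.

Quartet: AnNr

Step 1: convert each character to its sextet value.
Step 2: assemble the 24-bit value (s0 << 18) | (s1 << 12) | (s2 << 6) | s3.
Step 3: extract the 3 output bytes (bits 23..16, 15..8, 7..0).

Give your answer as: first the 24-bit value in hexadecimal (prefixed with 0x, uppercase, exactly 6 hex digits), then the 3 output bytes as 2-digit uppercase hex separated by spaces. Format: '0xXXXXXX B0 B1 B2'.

Answer: 0x02736B 02 73 6B

Derivation:
Sextets: A=0, n=39, N=13, r=43
24-bit: (0<<18) | (39<<12) | (13<<6) | 43
      = 0x000000 | 0x027000 | 0x000340 | 0x00002B
      = 0x02736B
Bytes: (v>>16)&0xFF=02, (v>>8)&0xFF=73, v&0xFF=6B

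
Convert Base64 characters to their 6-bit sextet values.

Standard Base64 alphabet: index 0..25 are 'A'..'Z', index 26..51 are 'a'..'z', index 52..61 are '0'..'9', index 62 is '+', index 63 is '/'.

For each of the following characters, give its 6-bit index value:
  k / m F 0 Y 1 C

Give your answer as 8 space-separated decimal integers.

'k': a..z range, 26 + ord('k') − ord('a') = 36
'/': index 63
'm': a..z range, 26 + ord('m') − ord('a') = 38
'F': A..Z range, ord('F') − ord('A') = 5
'0': 0..9 range, 52 + ord('0') − ord('0') = 52
'Y': A..Z range, ord('Y') − ord('A') = 24
'1': 0..9 range, 52 + ord('1') − ord('0') = 53
'C': A..Z range, ord('C') − ord('A') = 2

Answer: 36 63 38 5 52 24 53 2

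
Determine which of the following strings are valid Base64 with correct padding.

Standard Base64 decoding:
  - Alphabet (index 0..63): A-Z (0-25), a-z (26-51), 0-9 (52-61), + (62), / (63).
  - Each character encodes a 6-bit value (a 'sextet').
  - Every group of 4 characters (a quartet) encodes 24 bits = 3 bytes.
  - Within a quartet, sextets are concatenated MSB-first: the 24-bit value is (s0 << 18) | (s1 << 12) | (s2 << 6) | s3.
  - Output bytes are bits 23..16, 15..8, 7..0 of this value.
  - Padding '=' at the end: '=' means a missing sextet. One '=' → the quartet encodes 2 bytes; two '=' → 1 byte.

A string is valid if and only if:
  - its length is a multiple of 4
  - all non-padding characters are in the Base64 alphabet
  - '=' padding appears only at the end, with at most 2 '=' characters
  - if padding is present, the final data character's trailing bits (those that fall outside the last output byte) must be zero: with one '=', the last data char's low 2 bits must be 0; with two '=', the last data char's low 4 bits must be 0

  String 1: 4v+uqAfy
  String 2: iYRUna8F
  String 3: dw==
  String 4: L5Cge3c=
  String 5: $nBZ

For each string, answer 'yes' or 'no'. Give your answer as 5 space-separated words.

String 1: '4v+uqAfy' → valid
String 2: 'iYRUna8F' → valid
String 3: 'dw==' → valid
String 4: 'L5Cge3c=' → valid
String 5: '$nBZ' → invalid (bad char(s): ['$'])

Answer: yes yes yes yes no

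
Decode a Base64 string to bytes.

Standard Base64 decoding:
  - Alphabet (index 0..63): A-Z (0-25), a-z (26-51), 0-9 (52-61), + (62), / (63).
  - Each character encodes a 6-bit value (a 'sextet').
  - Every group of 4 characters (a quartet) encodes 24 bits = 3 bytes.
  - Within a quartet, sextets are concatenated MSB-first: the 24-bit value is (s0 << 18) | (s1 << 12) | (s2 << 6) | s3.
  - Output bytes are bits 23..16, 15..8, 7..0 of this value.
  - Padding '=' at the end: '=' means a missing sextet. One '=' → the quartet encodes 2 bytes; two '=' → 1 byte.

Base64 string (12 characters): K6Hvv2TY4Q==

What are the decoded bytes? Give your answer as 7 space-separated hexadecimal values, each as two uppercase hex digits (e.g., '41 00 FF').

Answer: 2B A1 EF BF 64 D8 E1

Derivation:
After char 0 ('K'=10): chars_in_quartet=1 acc=0xA bytes_emitted=0
After char 1 ('6'=58): chars_in_quartet=2 acc=0x2BA bytes_emitted=0
After char 2 ('H'=7): chars_in_quartet=3 acc=0xAE87 bytes_emitted=0
After char 3 ('v'=47): chars_in_quartet=4 acc=0x2BA1EF -> emit 2B A1 EF, reset; bytes_emitted=3
After char 4 ('v'=47): chars_in_quartet=1 acc=0x2F bytes_emitted=3
After char 5 ('2'=54): chars_in_quartet=2 acc=0xBF6 bytes_emitted=3
After char 6 ('T'=19): chars_in_quartet=3 acc=0x2FD93 bytes_emitted=3
After char 7 ('Y'=24): chars_in_quartet=4 acc=0xBF64D8 -> emit BF 64 D8, reset; bytes_emitted=6
After char 8 ('4'=56): chars_in_quartet=1 acc=0x38 bytes_emitted=6
After char 9 ('Q'=16): chars_in_quartet=2 acc=0xE10 bytes_emitted=6
Padding '==': partial quartet acc=0xE10 -> emit E1; bytes_emitted=7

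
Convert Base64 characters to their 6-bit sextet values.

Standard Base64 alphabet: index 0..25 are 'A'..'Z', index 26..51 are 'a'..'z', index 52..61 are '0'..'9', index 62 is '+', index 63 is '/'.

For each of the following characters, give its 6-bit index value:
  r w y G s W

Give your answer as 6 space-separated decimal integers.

'r': a..z range, 26 + ord('r') − ord('a') = 43
'w': a..z range, 26 + ord('w') − ord('a') = 48
'y': a..z range, 26 + ord('y') − ord('a') = 50
'G': A..Z range, ord('G') − ord('A') = 6
's': a..z range, 26 + ord('s') − ord('a') = 44
'W': A..Z range, ord('W') − ord('A') = 22

Answer: 43 48 50 6 44 22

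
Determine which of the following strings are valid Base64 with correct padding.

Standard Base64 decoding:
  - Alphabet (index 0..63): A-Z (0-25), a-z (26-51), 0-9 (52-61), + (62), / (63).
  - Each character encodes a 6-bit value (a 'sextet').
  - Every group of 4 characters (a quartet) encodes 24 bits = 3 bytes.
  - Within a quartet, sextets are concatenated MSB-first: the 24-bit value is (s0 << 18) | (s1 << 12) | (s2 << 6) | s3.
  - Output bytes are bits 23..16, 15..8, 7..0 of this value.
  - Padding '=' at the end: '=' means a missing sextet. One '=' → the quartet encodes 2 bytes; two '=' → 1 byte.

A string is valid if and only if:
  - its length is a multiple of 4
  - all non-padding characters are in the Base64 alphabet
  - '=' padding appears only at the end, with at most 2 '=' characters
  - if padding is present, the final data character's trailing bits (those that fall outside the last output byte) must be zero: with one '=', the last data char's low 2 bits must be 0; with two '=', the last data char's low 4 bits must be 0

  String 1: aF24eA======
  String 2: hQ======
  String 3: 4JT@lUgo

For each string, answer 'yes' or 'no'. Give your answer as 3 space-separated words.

String 1: 'aF24eA======' → invalid (6 pad chars (max 2))
String 2: 'hQ======' → invalid (6 pad chars (max 2))
String 3: '4JT@lUgo' → invalid (bad char(s): ['@'])

Answer: no no no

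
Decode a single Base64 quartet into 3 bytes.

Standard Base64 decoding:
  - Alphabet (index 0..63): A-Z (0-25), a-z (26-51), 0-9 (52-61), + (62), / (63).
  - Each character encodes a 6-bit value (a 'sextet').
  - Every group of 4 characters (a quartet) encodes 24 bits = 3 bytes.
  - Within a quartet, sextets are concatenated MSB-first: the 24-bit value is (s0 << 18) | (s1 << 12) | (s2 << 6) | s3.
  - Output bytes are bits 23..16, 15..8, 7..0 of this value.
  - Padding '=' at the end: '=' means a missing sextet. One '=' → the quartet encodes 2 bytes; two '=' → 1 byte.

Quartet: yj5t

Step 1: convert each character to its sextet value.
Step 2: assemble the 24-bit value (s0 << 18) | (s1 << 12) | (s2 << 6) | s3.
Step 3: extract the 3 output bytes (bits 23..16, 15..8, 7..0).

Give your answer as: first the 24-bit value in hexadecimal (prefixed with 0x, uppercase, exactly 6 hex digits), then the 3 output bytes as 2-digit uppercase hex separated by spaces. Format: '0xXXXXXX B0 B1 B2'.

Sextets: y=50, j=35, 5=57, t=45
24-bit: (50<<18) | (35<<12) | (57<<6) | 45
      = 0xC80000 | 0x023000 | 0x000E40 | 0x00002D
      = 0xCA3E6D
Bytes: (v>>16)&0xFF=CA, (v>>8)&0xFF=3E, v&0xFF=6D

Answer: 0xCA3E6D CA 3E 6D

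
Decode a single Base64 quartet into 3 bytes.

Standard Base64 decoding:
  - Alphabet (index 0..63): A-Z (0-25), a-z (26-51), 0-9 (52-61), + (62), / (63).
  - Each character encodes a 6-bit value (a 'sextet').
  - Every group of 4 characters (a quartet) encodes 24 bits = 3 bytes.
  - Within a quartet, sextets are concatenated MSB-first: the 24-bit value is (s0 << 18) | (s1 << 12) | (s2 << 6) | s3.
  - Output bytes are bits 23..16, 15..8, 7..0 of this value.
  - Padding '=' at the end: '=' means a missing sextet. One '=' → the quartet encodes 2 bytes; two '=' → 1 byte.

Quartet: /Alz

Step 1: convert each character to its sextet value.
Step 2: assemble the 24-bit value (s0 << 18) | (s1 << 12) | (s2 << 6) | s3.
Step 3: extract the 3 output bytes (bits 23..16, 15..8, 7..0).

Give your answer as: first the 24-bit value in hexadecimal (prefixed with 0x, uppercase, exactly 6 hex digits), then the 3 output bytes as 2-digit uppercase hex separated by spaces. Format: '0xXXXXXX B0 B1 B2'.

Answer: 0xFC0973 FC 09 73

Derivation:
Sextets: /=63, A=0, l=37, z=51
24-bit: (63<<18) | (0<<12) | (37<<6) | 51
      = 0xFC0000 | 0x000000 | 0x000940 | 0x000033
      = 0xFC0973
Bytes: (v>>16)&0xFF=FC, (v>>8)&0xFF=09, v&0xFF=73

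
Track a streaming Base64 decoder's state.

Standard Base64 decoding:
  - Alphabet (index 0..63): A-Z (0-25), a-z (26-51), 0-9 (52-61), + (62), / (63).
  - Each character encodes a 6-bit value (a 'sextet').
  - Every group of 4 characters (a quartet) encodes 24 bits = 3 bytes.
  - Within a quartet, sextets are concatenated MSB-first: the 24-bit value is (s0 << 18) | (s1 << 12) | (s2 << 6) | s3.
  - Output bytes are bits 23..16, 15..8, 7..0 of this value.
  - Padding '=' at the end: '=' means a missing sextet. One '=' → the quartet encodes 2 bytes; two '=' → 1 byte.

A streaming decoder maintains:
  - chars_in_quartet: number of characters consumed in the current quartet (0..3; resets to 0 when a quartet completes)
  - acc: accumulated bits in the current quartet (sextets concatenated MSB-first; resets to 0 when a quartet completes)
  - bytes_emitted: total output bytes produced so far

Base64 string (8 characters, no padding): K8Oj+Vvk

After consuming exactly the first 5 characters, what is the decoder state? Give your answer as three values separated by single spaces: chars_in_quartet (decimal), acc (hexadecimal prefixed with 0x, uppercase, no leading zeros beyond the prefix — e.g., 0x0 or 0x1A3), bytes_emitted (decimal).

Answer: 1 0x3E 3

Derivation:
After char 0 ('K'=10): chars_in_quartet=1 acc=0xA bytes_emitted=0
After char 1 ('8'=60): chars_in_quartet=2 acc=0x2BC bytes_emitted=0
After char 2 ('O'=14): chars_in_quartet=3 acc=0xAF0E bytes_emitted=0
After char 3 ('j'=35): chars_in_quartet=4 acc=0x2BC3A3 -> emit 2B C3 A3, reset; bytes_emitted=3
After char 4 ('+'=62): chars_in_quartet=1 acc=0x3E bytes_emitted=3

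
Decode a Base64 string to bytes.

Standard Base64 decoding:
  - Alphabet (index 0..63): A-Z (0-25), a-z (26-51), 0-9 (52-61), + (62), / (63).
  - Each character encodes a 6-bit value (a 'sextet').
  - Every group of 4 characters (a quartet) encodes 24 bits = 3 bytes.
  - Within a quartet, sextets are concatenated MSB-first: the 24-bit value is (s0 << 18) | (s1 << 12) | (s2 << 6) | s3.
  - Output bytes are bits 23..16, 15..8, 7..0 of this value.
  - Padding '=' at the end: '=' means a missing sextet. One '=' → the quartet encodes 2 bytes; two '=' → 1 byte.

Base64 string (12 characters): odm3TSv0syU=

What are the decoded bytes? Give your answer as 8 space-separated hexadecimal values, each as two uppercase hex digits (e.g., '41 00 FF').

Answer: A1 D9 B7 4D 2B F4 B3 25

Derivation:
After char 0 ('o'=40): chars_in_quartet=1 acc=0x28 bytes_emitted=0
After char 1 ('d'=29): chars_in_quartet=2 acc=0xA1D bytes_emitted=0
After char 2 ('m'=38): chars_in_quartet=3 acc=0x28766 bytes_emitted=0
After char 3 ('3'=55): chars_in_quartet=4 acc=0xA1D9B7 -> emit A1 D9 B7, reset; bytes_emitted=3
After char 4 ('T'=19): chars_in_quartet=1 acc=0x13 bytes_emitted=3
After char 5 ('S'=18): chars_in_quartet=2 acc=0x4D2 bytes_emitted=3
After char 6 ('v'=47): chars_in_quartet=3 acc=0x134AF bytes_emitted=3
After char 7 ('0'=52): chars_in_quartet=4 acc=0x4D2BF4 -> emit 4D 2B F4, reset; bytes_emitted=6
After char 8 ('s'=44): chars_in_quartet=1 acc=0x2C bytes_emitted=6
After char 9 ('y'=50): chars_in_quartet=2 acc=0xB32 bytes_emitted=6
After char 10 ('U'=20): chars_in_quartet=3 acc=0x2CC94 bytes_emitted=6
Padding '=': partial quartet acc=0x2CC94 -> emit B3 25; bytes_emitted=8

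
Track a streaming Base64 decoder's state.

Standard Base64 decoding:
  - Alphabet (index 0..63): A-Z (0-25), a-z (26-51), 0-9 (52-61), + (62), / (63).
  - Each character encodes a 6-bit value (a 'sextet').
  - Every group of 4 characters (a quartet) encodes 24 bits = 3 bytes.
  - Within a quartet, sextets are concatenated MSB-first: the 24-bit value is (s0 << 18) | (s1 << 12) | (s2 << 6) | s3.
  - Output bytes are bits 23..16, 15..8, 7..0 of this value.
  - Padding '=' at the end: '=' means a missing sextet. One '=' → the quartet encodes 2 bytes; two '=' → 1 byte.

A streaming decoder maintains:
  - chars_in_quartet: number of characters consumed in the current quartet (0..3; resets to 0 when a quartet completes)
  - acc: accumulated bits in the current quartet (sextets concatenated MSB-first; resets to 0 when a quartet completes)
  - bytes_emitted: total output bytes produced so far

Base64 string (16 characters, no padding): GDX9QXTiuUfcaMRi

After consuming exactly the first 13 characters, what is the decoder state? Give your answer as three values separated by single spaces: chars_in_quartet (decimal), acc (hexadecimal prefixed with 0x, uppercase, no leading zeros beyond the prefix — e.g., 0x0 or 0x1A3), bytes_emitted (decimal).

After char 0 ('G'=6): chars_in_quartet=1 acc=0x6 bytes_emitted=0
After char 1 ('D'=3): chars_in_quartet=2 acc=0x183 bytes_emitted=0
After char 2 ('X'=23): chars_in_quartet=3 acc=0x60D7 bytes_emitted=0
After char 3 ('9'=61): chars_in_quartet=4 acc=0x1835FD -> emit 18 35 FD, reset; bytes_emitted=3
After char 4 ('Q'=16): chars_in_quartet=1 acc=0x10 bytes_emitted=3
After char 5 ('X'=23): chars_in_quartet=2 acc=0x417 bytes_emitted=3
After char 6 ('T'=19): chars_in_quartet=3 acc=0x105D3 bytes_emitted=3
After char 7 ('i'=34): chars_in_quartet=4 acc=0x4174E2 -> emit 41 74 E2, reset; bytes_emitted=6
After char 8 ('u'=46): chars_in_quartet=1 acc=0x2E bytes_emitted=6
After char 9 ('U'=20): chars_in_quartet=2 acc=0xB94 bytes_emitted=6
After char 10 ('f'=31): chars_in_quartet=3 acc=0x2E51F bytes_emitted=6
After char 11 ('c'=28): chars_in_quartet=4 acc=0xB947DC -> emit B9 47 DC, reset; bytes_emitted=9
After char 12 ('a'=26): chars_in_quartet=1 acc=0x1A bytes_emitted=9

Answer: 1 0x1A 9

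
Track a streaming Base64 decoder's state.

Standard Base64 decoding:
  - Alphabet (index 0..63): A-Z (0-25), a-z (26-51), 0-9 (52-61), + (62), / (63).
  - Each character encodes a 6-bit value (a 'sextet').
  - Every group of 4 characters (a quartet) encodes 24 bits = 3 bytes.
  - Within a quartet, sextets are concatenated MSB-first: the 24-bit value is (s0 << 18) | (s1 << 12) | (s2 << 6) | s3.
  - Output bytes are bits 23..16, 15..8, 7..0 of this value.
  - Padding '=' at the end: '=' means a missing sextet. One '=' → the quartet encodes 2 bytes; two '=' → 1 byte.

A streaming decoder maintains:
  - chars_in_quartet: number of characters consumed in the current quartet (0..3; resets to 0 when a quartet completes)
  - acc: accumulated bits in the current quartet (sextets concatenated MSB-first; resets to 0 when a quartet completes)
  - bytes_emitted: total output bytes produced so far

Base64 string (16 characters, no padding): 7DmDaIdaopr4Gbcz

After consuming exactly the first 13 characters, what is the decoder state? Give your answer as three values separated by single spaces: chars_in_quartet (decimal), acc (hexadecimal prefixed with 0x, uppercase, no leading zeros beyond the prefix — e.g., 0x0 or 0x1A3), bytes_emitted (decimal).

After char 0 ('7'=59): chars_in_quartet=1 acc=0x3B bytes_emitted=0
After char 1 ('D'=3): chars_in_quartet=2 acc=0xEC3 bytes_emitted=0
After char 2 ('m'=38): chars_in_quartet=3 acc=0x3B0E6 bytes_emitted=0
After char 3 ('D'=3): chars_in_quartet=4 acc=0xEC3983 -> emit EC 39 83, reset; bytes_emitted=3
After char 4 ('a'=26): chars_in_quartet=1 acc=0x1A bytes_emitted=3
After char 5 ('I'=8): chars_in_quartet=2 acc=0x688 bytes_emitted=3
After char 6 ('d'=29): chars_in_quartet=3 acc=0x1A21D bytes_emitted=3
After char 7 ('a'=26): chars_in_quartet=4 acc=0x68875A -> emit 68 87 5A, reset; bytes_emitted=6
After char 8 ('o'=40): chars_in_quartet=1 acc=0x28 bytes_emitted=6
After char 9 ('p'=41): chars_in_quartet=2 acc=0xA29 bytes_emitted=6
After char 10 ('r'=43): chars_in_quartet=3 acc=0x28A6B bytes_emitted=6
After char 11 ('4'=56): chars_in_quartet=4 acc=0xA29AF8 -> emit A2 9A F8, reset; bytes_emitted=9
After char 12 ('G'=6): chars_in_quartet=1 acc=0x6 bytes_emitted=9

Answer: 1 0x6 9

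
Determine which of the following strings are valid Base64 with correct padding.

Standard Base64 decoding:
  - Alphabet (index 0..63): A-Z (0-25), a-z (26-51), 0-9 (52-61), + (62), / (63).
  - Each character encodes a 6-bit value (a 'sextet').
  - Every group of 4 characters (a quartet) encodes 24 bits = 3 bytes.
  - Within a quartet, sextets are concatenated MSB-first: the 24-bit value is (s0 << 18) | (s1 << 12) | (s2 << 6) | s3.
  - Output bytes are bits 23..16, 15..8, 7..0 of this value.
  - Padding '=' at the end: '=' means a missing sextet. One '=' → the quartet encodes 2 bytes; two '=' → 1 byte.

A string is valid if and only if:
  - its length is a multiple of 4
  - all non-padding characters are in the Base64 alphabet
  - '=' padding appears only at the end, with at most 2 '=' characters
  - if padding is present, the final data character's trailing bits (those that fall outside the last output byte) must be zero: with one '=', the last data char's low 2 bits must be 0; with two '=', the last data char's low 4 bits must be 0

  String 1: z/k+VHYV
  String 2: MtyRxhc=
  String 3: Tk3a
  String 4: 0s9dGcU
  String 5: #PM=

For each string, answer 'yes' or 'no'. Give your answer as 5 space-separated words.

Answer: yes yes yes no no

Derivation:
String 1: 'z/k+VHYV' → valid
String 2: 'MtyRxhc=' → valid
String 3: 'Tk3a' → valid
String 4: '0s9dGcU' → invalid (len=7 not mult of 4)
String 5: '#PM=' → invalid (bad char(s): ['#'])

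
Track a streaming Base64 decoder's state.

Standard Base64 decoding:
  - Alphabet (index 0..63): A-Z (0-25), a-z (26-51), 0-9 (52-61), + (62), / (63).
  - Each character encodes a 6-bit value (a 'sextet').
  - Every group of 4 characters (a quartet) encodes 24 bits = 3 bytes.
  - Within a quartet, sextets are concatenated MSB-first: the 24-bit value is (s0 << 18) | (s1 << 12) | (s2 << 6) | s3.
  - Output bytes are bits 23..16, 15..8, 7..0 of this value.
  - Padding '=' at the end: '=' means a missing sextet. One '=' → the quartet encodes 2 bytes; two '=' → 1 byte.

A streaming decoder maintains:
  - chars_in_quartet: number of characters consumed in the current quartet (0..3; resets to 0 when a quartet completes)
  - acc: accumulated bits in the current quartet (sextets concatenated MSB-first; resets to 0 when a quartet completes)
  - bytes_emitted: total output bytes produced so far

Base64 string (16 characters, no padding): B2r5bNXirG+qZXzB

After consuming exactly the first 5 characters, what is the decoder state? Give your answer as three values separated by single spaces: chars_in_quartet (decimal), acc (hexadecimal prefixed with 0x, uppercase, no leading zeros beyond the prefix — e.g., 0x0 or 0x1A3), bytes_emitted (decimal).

Answer: 1 0x1B 3

Derivation:
After char 0 ('B'=1): chars_in_quartet=1 acc=0x1 bytes_emitted=0
After char 1 ('2'=54): chars_in_quartet=2 acc=0x76 bytes_emitted=0
After char 2 ('r'=43): chars_in_quartet=3 acc=0x1DAB bytes_emitted=0
After char 3 ('5'=57): chars_in_quartet=4 acc=0x76AF9 -> emit 07 6A F9, reset; bytes_emitted=3
After char 4 ('b'=27): chars_in_quartet=1 acc=0x1B bytes_emitted=3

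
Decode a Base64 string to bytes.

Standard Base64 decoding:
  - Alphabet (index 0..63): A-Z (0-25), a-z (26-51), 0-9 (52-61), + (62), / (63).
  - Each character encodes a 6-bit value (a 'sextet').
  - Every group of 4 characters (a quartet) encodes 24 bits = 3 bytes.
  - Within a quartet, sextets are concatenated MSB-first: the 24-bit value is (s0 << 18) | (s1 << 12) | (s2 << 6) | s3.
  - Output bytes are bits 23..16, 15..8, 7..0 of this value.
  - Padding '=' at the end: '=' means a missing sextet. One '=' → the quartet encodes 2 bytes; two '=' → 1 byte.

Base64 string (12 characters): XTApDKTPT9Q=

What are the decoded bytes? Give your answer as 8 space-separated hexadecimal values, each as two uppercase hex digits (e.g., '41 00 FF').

After char 0 ('X'=23): chars_in_quartet=1 acc=0x17 bytes_emitted=0
After char 1 ('T'=19): chars_in_quartet=2 acc=0x5D3 bytes_emitted=0
After char 2 ('A'=0): chars_in_quartet=3 acc=0x174C0 bytes_emitted=0
After char 3 ('p'=41): chars_in_quartet=4 acc=0x5D3029 -> emit 5D 30 29, reset; bytes_emitted=3
After char 4 ('D'=3): chars_in_quartet=1 acc=0x3 bytes_emitted=3
After char 5 ('K'=10): chars_in_quartet=2 acc=0xCA bytes_emitted=3
After char 6 ('T'=19): chars_in_quartet=3 acc=0x3293 bytes_emitted=3
After char 7 ('P'=15): chars_in_quartet=4 acc=0xCA4CF -> emit 0C A4 CF, reset; bytes_emitted=6
After char 8 ('T'=19): chars_in_quartet=1 acc=0x13 bytes_emitted=6
After char 9 ('9'=61): chars_in_quartet=2 acc=0x4FD bytes_emitted=6
After char 10 ('Q'=16): chars_in_quartet=3 acc=0x13F50 bytes_emitted=6
Padding '=': partial quartet acc=0x13F50 -> emit 4F D4; bytes_emitted=8

Answer: 5D 30 29 0C A4 CF 4F D4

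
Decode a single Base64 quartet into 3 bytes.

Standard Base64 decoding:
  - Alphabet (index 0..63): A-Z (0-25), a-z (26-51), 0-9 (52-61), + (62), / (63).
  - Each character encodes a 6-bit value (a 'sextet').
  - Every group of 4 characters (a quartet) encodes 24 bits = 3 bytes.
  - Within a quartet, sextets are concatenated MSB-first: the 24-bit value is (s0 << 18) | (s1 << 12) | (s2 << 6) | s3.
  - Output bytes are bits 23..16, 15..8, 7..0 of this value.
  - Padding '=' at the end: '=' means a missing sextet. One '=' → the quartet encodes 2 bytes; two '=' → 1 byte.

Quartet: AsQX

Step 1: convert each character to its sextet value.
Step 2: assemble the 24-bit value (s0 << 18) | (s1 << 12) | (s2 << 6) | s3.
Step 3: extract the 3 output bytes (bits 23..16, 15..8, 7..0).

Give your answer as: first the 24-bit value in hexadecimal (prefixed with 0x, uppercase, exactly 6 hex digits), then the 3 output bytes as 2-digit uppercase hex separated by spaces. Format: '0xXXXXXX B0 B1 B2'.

Sextets: A=0, s=44, Q=16, X=23
24-bit: (0<<18) | (44<<12) | (16<<6) | 23
      = 0x000000 | 0x02C000 | 0x000400 | 0x000017
      = 0x02C417
Bytes: (v>>16)&0xFF=02, (v>>8)&0xFF=C4, v&0xFF=17

Answer: 0x02C417 02 C4 17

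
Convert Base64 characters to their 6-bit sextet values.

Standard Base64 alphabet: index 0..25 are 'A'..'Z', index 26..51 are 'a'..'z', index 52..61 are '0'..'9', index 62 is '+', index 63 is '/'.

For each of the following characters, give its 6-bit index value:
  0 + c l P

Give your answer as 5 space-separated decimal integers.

'0': 0..9 range, 52 + ord('0') − ord('0') = 52
'+': index 62
'c': a..z range, 26 + ord('c') − ord('a') = 28
'l': a..z range, 26 + ord('l') − ord('a') = 37
'P': A..Z range, ord('P') − ord('A') = 15

Answer: 52 62 28 37 15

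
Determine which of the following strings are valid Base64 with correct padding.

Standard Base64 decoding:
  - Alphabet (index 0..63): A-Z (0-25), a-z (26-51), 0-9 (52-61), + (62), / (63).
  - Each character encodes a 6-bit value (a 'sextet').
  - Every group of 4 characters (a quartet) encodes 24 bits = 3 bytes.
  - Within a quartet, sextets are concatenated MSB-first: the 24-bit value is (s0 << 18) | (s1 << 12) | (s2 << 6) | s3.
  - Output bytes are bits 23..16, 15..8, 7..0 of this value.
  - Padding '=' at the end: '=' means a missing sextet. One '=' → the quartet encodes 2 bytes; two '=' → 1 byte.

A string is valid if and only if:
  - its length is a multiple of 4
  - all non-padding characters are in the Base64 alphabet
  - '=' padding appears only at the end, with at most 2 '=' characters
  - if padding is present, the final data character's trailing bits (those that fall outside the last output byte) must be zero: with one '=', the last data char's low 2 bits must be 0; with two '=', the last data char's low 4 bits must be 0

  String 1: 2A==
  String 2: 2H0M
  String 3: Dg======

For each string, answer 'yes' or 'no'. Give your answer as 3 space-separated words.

Answer: yes yes no

Derivation:
String 1: '2A==' → valid
String 2: '2H0M' → valid
String 3: 'Dg======' → invalid (6 pad chars (max 2))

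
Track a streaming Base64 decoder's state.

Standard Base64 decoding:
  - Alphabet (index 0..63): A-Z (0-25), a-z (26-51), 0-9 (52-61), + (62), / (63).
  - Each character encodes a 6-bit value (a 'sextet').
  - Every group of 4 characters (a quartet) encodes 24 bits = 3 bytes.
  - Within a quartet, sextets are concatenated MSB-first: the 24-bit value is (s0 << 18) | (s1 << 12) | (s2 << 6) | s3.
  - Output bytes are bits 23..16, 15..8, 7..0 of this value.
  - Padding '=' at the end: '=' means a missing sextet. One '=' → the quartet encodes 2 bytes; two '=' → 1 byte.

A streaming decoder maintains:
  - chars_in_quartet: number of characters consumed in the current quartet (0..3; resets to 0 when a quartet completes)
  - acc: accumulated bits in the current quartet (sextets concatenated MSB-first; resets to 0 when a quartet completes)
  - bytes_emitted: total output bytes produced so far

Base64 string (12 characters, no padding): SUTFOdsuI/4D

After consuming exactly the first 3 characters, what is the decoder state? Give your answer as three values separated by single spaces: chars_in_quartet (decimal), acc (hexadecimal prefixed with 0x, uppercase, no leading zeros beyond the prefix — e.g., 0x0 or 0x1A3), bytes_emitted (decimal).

After char 0 ('S'=18): chars_in_quartet=1 acc=0x12 bytes_emitted=0
After char 1 ('U'=20): chars_in_quartet=2 acc=0x494 bytes_emitted=0
After char 2 ('T'=19): chars_in_quartet=3 acc=0x12513 bytes_emitted=0

Answer: 3 0x12513 0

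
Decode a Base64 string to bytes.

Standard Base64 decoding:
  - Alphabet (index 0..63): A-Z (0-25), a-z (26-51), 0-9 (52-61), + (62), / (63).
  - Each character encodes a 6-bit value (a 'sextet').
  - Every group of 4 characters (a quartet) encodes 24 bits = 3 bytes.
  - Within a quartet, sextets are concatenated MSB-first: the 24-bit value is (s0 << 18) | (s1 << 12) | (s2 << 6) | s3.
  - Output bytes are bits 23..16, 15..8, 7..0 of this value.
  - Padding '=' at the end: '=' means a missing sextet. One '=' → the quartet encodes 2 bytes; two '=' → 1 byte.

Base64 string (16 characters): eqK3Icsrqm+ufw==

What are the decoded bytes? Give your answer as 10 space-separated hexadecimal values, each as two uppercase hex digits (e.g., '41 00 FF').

Answer: 7A A2 B7 21 CB 2B AA 6F AE 7F

Derivation:
After char 0 ('e'=30): chars_in_quartet=1 acc=0x1E bytes_emitted=0
After char 1 ('q'=42): chars_in_quartet=2 acc=0x7AA bytes_emitted=0
After char 2 ('K'=10): chars_in_quartet=3 acc=0x1EA8A bytes_emitted=0
After char 3 ('3'=55): chars_in_quartet=4 acc=0x7AA2B7 -> emit 7A A2 B7, reset; bytes_emitted=3
After char 4 ('I'=8): chars_in_quartet=1 acc=0x8 bytes_emitted=3
After char 5 ('c'=28): chars_in_quartet=2 acc=0x21C bytes_emitted=3
After char 6 ('s'=44): chars_in_quartet=3 acc=0x872C bytes_emitted=3
After char 7 ('r'=43): chars_in_quartet=4 acc=0x21CB2B -> emit 21 CB 2B, reset; bytes_emitted=6
After char 8 ('q'=42): chars_in_quartet=1 acc=0x2A bytes_emitted=6
After char 9 ('m'=38): chars_in_quartet=2 acc=0xAA6 bytes_emitted=6
After char 10 ('+'=62): chars_in_quartet=3 acc=0x2A9BE bytes_emitted=6
After char 11 ('u'=46): chars_in_quartet=4 acc=0xAA6FAE -> emit AA 6F AE, reset; bytes_emitted=9
After char 12 ('f'=31): chars_in_quartet=1 acc=0x1F bytes_emitted=9
After char 13 ('w'=48): chars_in_quartet=2 acc=0x7F0 bytes_emitted=9
Padding '==': partial quartet acc=0x7F0 -> emit 7F; bytes_emitted=10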